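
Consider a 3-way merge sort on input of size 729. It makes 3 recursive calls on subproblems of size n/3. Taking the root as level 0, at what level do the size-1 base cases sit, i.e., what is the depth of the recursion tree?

For divide and conquer with division factor 3:

Problem sizes at each level:
Level 0: 729
Level 1: 243
Level 2: 81
Level 3: 27
Level 4: 9
Level 5: 3
Level 6: 1

The root is level 0 and the size-1 base case is level 6 (the tree spans levels 0 through 6, i.e. 7 levels counting the root), so the depth is the number of divisions: log_3(729) = 6

The recursion tree depth is log_3(729) = 6. At each level, the problem size is divided by 3, so it takes 6 divisions to reduce to a base case of size 1. The algorithm makes 3 recursive calls at each level.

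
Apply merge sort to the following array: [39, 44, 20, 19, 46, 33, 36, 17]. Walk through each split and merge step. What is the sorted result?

Merge sort trace:

Split: [39, 44, 20, 19, 46, 33, 36, 17] -> [39, 44, 20, 19] and [46, 33, 36, 17]
  Split: [39, 44, 20, 19] -> [39, 44] and [20, 19]
    Split: [39, 44] -> [39] and [44]
    Merge: [39] + [44] -> [39, 44]
    Split: [20, 19] -> [20] and [19]
    Merge: [20] + [19] -> [19, 20]
  Merge: [39, 44] + [19, 20] -> [19, 20, 39, 44]
  Split: [46, 33, 36, 17] -> [46, 33] and [36, 17]
    Split: [46, 33] -> [46] and [33]
    Merge: [46] + [33] -> [33, 46]
    Split: [36, 17] -> [36] and [17]
    Merge: [36] + [17] -> [17, 36]
  Merge: [33, 46] + [17, 36] -> [17, 33, 36, 46]
Merge: [19, 20, 39, 44] + [17, 33, 36, 46] -> [17, 19, 20, 33, 36, 39, 44, 46]

Final sorted array: [17, 19, 20, 33, 36, 39, 44, 46]

The merge sort proceeds by recursively splitting the array and merging sorted halves.
After all merges, the sorted array is [17, 19, 20, 33, 36, 39, 44, 46].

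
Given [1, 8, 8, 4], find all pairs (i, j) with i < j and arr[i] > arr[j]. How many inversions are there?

Finding inversions in [1, 8, 8, 4]:

(1, 3): arr[1]=8 > arr[3]=4
(2, 3): arr[2]=8 > arr[3]=4

Total inversions: 2

The array has 2 inversion(s): (1,3), (2,3). Each pair (i,j) satisfies i < j and arr[i] > arr[j].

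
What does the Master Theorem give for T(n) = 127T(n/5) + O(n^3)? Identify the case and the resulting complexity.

Master Theorem for T(n) = 127T(n/5) + O(n^3):

a = 127, b = 5, c = 3
log_b(a) = log_5(127) = 3.0099

Case 1: c = 3 < log_5(127) = 3.0099
T(n) = O(n^(log_5 127))

For T(n) = 127T(n/5) + O(n^3): log_5(127) = 3.0099. This is Case 1 of the Master Theorem (c < log_b(a), work dominated by leaves), giving O(n^(log_5 127)).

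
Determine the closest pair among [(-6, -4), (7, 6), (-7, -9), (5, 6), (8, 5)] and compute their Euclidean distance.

Computing all pairwise distances among 5 points:

d((-6, -4), (7, 6)) = 16.4012
d((-6, -4), (-7, -9)) = 5.099
d((-6, -4), (5, 6)) = 14.8661
d((-6, -4), (8, 5)) = 16.6433
d((7, 6), (-7, -9)) = 20.5183
d((7, 6), (5, 6)) = 2.0
d((7, 6), (8, 5)) = 1.4142 <-- minimum
d((-7, -9), (5, 6)) = 19.2094
d((-7, -9), (8, 5)) = 20.5183
d((5, 6), (8, 5)) = 3.1623

Closest pair: (7, 6) and (8, 5) with distance 1.4142

The closest pair is (7, 6) and (8, 5) with Euclidean distance 1.4142. For 5 points, brute-force pairwise comparison is shown above. For large n, the divide-and-conquer algorithm (sort by x, recurse on halves, check the dividing strip) achieves O(n log n).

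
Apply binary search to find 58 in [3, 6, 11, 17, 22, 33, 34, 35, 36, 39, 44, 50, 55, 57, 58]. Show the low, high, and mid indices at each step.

Binary search for 58 in [3, 6, 11, 17, 22, 33, 34, 35, 36, 39, 44, 50, 55, 57, 58]:

lo=0, hi=14, mid=7, arr[mid]=35 -> 35 < 58, search right half
lo=8, hi=14, mid=11, arr[mid]=50 -> 50 < 58, search right half
lo=12, hi=14, mid=13, arr[mid]=57 -> 57 < 58, search right half
lo=14, hi=14, mid=14, arr[mid]=58 -> Found target at index 14!

Binary search finds 58 at index 14 after 4 comparisons. The search repeatedly halves the search space by comparing with the middle element.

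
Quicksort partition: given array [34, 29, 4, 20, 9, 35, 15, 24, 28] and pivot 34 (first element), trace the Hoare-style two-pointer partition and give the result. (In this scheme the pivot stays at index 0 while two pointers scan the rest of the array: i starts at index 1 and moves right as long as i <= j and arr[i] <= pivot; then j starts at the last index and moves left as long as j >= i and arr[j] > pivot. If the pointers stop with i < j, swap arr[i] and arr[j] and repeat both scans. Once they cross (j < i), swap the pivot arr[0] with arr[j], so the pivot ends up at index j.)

Hoare-style two-pointer partition with pivot = 34:

Initial array: [34, 29, 4, 20, 9, 35, 15, 24, 28]

Pointers start at i = 1, j = 8.
i stops at index 5 (arr[5]=35 > 34), j stops at index 8 (arr[8]=28 <= 34): swap arr[5] and arr[8], array becomes [34, 29, 4, 20, 9, 28, 15, 24, 35]
i ends at 8, j ends at 7: the pointers have crossed (j < i), so scanning stops.

Swap pivot arr[0] with arr[7] to place pivot at position 7: [24, 29, 4, 20, 9, 28, 15, 34, 35]
Pivot position: 7

After partitioning with pivot 34, the array becomes [24, 29, 4, 20, 9, 28, 15, 34, 35]. The pivot is placed at index 7. All elements to the left of the pivot are <= 34, and all elements to the right are > 34.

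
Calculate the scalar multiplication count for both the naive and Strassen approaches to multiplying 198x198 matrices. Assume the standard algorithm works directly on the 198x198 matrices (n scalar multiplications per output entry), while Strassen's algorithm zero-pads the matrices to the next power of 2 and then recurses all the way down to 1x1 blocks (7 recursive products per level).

Matrix multiplication for 198x198 matrices:

Strassen's algorithm requires power-of-2 dimensions. Pad 198x198 to 256x256 (next power of 2).

Standard algorithm: 198^3 = 7762392 multiplications
Strassen's algorithm: 7^(log2(256)) = 7^8 = 5764801 multiplications
Savings: 7762392 - 5764801 = 1997591 multiplications

Standard: 7762392 multiplications (198^3). Strassen: 5764801 multiplications (7^8, after padding to 256x256). Strassen reduces 8 recursive multiplications to 7 at each level.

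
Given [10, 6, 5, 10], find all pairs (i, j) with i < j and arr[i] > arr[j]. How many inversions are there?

Finding inversions in [10, 6, 5, 10]:

(0, 1): arr[0]=10 > arr[1]=6
(0, 2): arr[0]=10 > arr[2]=5
(1, 2): arr[1]=6 > arr[2]=5

Total inversions: 3

The array has 3 inversion(s): (0,1), (0,2), (1,2). Each pair (i,j) satisfies i < j and arr[i] > arr[j].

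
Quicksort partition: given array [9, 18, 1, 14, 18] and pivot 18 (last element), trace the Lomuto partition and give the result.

Lomuto partition with pivot = 18:

Initial array: [9, 18, 1, 14, 18]

arr[0]=9 <= 18: swap with position 0, array becomes [9, 18, 1, 14, 18]
arr[1]=18 <= 18: swap with position 1, array becomes [9, 18, 1, 14, 18]
arr[2]=1 <= 18: swap with position 2, array becomes [9, 18, 1, 14, 18]
arr[3]=14 <= 18: swap with position 3, array becomes [9, 18, 1, 14, 18]

Place pivot at position 4: [9, 18, 1, 14, 18]
Pivot position: 4

After partitioning with pivot 18, the array becomes [9, 18, 1, 14, 18]. The pivot is placed at index 4. All elements to the left of the pivot are <= 18, and all elements to the right are > 18.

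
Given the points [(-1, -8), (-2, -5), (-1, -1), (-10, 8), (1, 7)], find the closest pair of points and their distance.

Computing all pairwise distances among 5 points:

d((-1, -8), (-2, -5)) = 3.1623 <-- minimum
d((-1, -8), (-1, -1)) = 7.0
d((-1, -8), (-10, 8)) = 18.3576
d((-1, -8), (1, 7)) = 15.1327
d((-2, -5), (-1, -1)) = 4.1231
d((-2, -5), (-10, 8)) = 15.2643
d((-2, -5), (1, 7)) = 12.3693
d((-1, -1), (-10, 8)) = 12.7279
d((-1, -1), (1, 7)) = 8.2462
d((-10, 8), (1, 7)) = 11.0454

Closest pair: (-1, -8) and (-2, -5) with distance 3.1623

The closest pair is (-1, -8) and (-2, -5) with Euclidean distance 3.1623. For 5 points, brute-force pairwise comparison is shown above. For large n, the divide-and-conquer algorithm (sort by x, recurse on halves, check the dividing strip) achieves O(n log n).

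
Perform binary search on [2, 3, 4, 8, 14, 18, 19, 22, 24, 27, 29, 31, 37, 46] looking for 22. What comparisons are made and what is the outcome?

Binary search for 22 in [2, 3, 4, 8, 14, 18, 19, 22, 24, 27, 29, 31, 37, 46]:

lo=0, hi=13, mid=6, arr[mid]=19 -> 19 < 22, search right half
lo=7, hi=13, mid=10, arr[mid]=29 -> 29 > 22, search left half
lo=7, hi=9, mid=8, arr[mid]=24 -> 24 > 22, search left half
lo=7, hi=7, mid=7, arr[mid]=22 -> Found target at index 7!

Binary search finds 22 at index 7 after 4 comparisons. The search repeatedly halves the search space by comparing with the middle element.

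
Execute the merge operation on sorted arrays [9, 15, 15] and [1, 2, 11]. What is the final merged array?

Merging process:

Compare 9 vs 1: take 1 from right. Merged: [1]
Compare 9 vs 2: take 2 from right. Merged: [1, 2]
Compare 9 vs 11: take 9 from left. Merged: [1, 2, 9]
Compare 15 vs 11: take 11 from right. Merged: [1, 2, 9, 11]
Append remaining from left: [15, 15]. Merged: [1, 2, 9, 11, 15, 15]

Final merged array: [1, 2, 9, 11, 15, 15]
Total comparisons: 4

The merged array is [1, 2, 9, 11, 15, 15], requiring 4 comparisons. The merge step runs in O(n) time where n is the total number of elements.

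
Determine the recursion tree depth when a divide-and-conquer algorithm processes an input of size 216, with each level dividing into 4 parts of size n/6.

For divide and conquer with division factor 6:

Problem sizes at each level:
Level 0: 216
Level 1: 36
Level 2: 6
Level 3: 1

The root is level 0 and the size-1 base case is level 3 (the tree spans levels 0 through 3, i.e. 4 levels counting the root), so the depth is the number of divisions: log_6(216) = 3

The recursion tree depth is log_6(216) = 3. At each level, the problem size is divided by 6, so it takes 3 divisions to reduce to a base case of size 1. The algorithm makes 4 recursive calls at each level.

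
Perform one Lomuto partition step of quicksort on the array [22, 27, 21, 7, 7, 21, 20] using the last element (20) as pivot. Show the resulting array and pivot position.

Lomuto partition with pivot = 20:

Initial array: [22, 27, 21, 7, 7, 21, 20]

arr[0]=22 > 20: no swap
arr[1]=27 > 20: no swap
arr[2]=21 > 20: no swap
arr[3]=7 <= 20: swap with position 0, array becomes [7, 27, 21, 22, 7, 21, 20]
arr[4]=7 <= 20: swap with position 1, array becomes [7, 7, 21, 22, 27, 21, 20]
arr[5]=21 > 20: no swap

Place pivot at position 2: [7, 7, 20, 22, 27, 21, 21]
Pivot position: 2

After partitioning with pivot 20, the array becomes [7, 7, 20, 22, 27, 21, 21]. The pivot is placed at index 2. All elements to the left of the pivot are <= 20, and all elements to the right are > 20.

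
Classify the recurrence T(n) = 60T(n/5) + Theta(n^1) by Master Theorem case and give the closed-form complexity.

Master Theorem for T(n) = 60T(n/5) + O(n^1):

a = 60, b = 5, c = 1
log_b(a) = log_5(60) = 2.5440

Case 1: c = 1 < log_5(60) = 2.5440
T(n) = O(n^(log_5 60))

For T(n) = 60T(n/5) + O(n^1): log_5(60) = 2.5440. This is Case 1 of the Master Theorem (c < log_b(a), work dominated by leaves), giving O(n^(log_5 60)).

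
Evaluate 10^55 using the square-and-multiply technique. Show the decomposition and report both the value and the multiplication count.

Computing 10^55 by squaring (build up from 10^1; each line after the first costs one multiplication):

10^1 = 10
10^2 = (10^1)^2 = 10^2 = 100
10^3 = 10 * 10^2 = 10 * 100 = 1000
10^6 = (10^3)^2 = 1000^2 = 1000000
10^12 = (10^6)^2 = 1000000^2 = 1000000000000
10^13 = 10 * 10^12 = 10 * 1000000000000 = 10000000000000
10^26 = (10^13)^2 = 10000000000000^2 = 100000000000000000000000000
10^27 = 10 * 10^26 = 10 * 100000000000000000000000000 = 1000000000000000000000000000
10^54 = (10^27)^2 = 1000000000000000000000000000^2 = 1000000000000000000000000000000000000000000000000000000
10^55 = 10 * 10^54 = 10 * 1000000000000000000000000000000000000000000000000000000 = 10000000000000000000000000000000000000000000000000000000

Result: 10000000000000000000000000000000000000000000000000000000
Multiplications needed: 9 (9 lines after 10^1)

10^55 = 10000000000000000000000000000000000000000000000000000000. Using exponentiation by squaring, this requires 9 multiplications. The key idea: if the exponent is even, square the half-power; if odd, multiply by the base once.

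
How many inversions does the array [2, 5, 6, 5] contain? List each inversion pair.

Finding inversions in [2, 5, 6, 5]:

(2, 3): arr[2]=6 > arr[3]=5

Total inversions: 1

The array has 1 inversion(s): (2,3). Each pair (i,j) satisfies i < j and arr[i] > arr[j].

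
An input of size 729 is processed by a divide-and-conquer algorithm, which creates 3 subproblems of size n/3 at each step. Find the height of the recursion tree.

For divide and conquer with division factor 3:

Problem sizes at each level:
Level 0: 729
Level 1: 243
Level 2: 81
Level 3: 27
Level 4: 9
Level 5: 3
Level 6: 1

The root is level 0 and the size-1 base case is level 6 (the tree spans levels 0 through 6, i.e. 7 levels counting the root), so the depth is the number of divisions: log_3(729) = 6

The recursion tree depth is log_3(729) = 6. At each level, the problem size is divided by 3, so it takes 6 divisions to reduce to a base case of size 1. The algorithm makes 3 recursive calls at each level.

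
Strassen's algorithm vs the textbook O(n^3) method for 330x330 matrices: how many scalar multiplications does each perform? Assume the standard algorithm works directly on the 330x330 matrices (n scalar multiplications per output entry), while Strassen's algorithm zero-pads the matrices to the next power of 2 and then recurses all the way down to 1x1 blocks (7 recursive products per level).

Matrix multiplication for 330x330 matrices:

Strassen's algorithm requires power-of-2 dimensions. Pad 330x330 to 512x512 (next power of 2).

Standard algorithm: 330^3 = 35937000 multiplications
Strassen's algorithm: 7^(log2(512)) = 7^9 = 40353607 multiplications
Difference: 35937000 - 40353607 = -4416607 (Strassen uses MORE here due to padding overhead — for small or just-over-power-of-2 n, padding can outweigh the per-level savings)

Standard: 35937000 multiplications (330^3). Strassen: 40353607 multiplications (7^9, after padding to 512x512). Strassen reduces 8 recursive multiplications to 7 at each level.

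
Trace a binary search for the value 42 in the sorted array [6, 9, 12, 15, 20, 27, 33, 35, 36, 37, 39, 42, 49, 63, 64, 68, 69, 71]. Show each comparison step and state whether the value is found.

Binary search for 42 in [6, 9, 12, 15, 20, 27, 33, 35, 36, 37, 39, 42, 49, 63, 64, 68, 69, 71]:

lo=0, hi=17, mid=8, arr[mid]=36 -> 36 < 42, search right half
lo=9, hi=17, mid=13, arr[mid]=63 -> 63 > 42, search left half
lo=9, hi=12, mid=10, arr[mid]=39 -> 39 < 42, search right half
lo=11, hi=12, mid=11, arr[mid]=42 -> Found target at index 11!

Binary search finds 42 at index 11 after 4 comparisons. The search repeatedly halves the search space by comparing with the middle element.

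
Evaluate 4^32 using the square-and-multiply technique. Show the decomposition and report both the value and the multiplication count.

Computing 4^32 by squaring (build up from 4^1; each line after the first costs one multiplication):

4^1 = 4
4^2 = (4^1)^2 = 4^2 = 16
4^4 = (4^2)^2 = 16^2 = 256
4^8 = (4^4)^2 = 256^2 = 65536
4^16 = (4^8)^2 = 65536^2 = 4294967296
4^32 = (4^16)^2 = 4294967296^2 = 18446744073709551616

Result: 18446744073709551616
Multiplications needed: 5 (5 lines after 4^1)

4^32 = 18446744073709551616. Using exponentiation by squaring, this requires 5 multiplications. The key idea: if the exponent is even, square the half-power; if odd, multiply by the base once.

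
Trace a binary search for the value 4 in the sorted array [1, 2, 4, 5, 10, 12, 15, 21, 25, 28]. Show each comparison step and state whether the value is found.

Binary search for 4 in [1, 2, 4, 5, 10, 12, 15, 21, 25, 28]:

lo=0, hi=9, mid=4, arr[mid]=10 -> 10 > 4, search left half
lo=0, hi=3, mid=1, arr[mid]=2 -> 2 < 4, search right half
lo=2, hi=3, mid=2, arr[mid]=4 -> Found target at index 2!

Binary search finds 4 at index 2 after 3 comparisons. The search repeatedly halves the search space by comparing with the middle element.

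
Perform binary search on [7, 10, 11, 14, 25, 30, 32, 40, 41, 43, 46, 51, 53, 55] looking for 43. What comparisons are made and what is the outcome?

Binary search for 43 in [7, 10, 11, 14, 25, 30, 32, 40, 41, 43, 46, 51, 53, 55]:

lo=0, hi=13, mid=6, arr[mid]=32 -> 32 < 43, search right half
lo=7, hi=13, mid=10, arr[mid]=46 -> 46 > 43, search left half
lo=7, hi=9, mid=8, arr[mid]=41 -> 41 < 43, search right half
lo=9, hi=9, mid=9, arr[mid]=43 -> Found target at index 9!

Binary search finds 43 at index 9 after 4 comparisons. The search repeatedly halves the search space by comparing with the middle element.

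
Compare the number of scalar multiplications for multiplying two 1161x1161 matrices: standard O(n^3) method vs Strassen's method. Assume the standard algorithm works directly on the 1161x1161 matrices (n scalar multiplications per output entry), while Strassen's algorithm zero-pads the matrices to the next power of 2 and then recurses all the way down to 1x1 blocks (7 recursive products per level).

Matrix multiplication for 1161x1161 matrices:

Strassen's algorithm requires power-of-2 dimensions. Pad 1161x1161 to 2048x2048 (next power of 2).

Standard algorithm: 1161^3 = 1564936281 multiplications
Strassen's algorithm: 7^(log2(2048)) = 7^11 = 1977326743 multiplications
Difference: 1564936281 - 1977326743 = -412390462 (Strassen uses MORE here due to padding overhead — for small or just-over-power-of-2 n, padding can outweigh the per-level savings)

Standard: 1564936281 multiplications (1161^3). Strassen: 1977326743 multiplications (7^11, after padding to 2048x2048). Strassen reduces 8 recursive multiplications to 7 at each level.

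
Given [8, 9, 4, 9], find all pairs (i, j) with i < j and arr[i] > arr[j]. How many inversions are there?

Finding inversions in [8, 9, 4, 9]:

(0, 2): arr[0]=8 > arr[2]=4
(1, 2): arr[1]=9 > arr[2]=4

Total inversions: 2

The array has 2 inversion(s): (0,2), (1,2). Each pair (i,j) satisfies i < j and arr[i] > arr[j].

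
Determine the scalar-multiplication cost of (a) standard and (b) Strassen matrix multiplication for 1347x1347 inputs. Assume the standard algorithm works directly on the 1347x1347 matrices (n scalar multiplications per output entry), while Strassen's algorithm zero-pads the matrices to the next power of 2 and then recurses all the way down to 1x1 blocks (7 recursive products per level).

Matrix multiplication for 1347x1347 matrices:

Strassen's algorithm requires power-of-2 dimensions. Pad 1347x1347 to 2048x2048 (next power of 2).

Standard algorithm: 1347^3 = 2444008923 multiplications
Strassen's algorithm: 7^(log2(2048)) = 7^11 = 1977326743 multiplications
Savings: 2444008923 - 1977326743 = 466682180 multiplications

Standard: 2444008923 multiplications (1347^3). Strassen: 1977326743 multiplications (7^11, after padding to 2048x2048). Strassen reduces 8 recursive multiplications to 7 at each level.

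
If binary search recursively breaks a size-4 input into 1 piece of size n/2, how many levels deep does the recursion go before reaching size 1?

For divide and conquer with division factor 2:

Problem sizes at each level:
Level 0: 4
Level 1: 2
Level 2: 1

The root is level 0 and the size-1 base case is level 2 (the tree spans levels 0 through 2, i.e. 3 levels counting the root), so the depth is the number of divisions: log_2(4) = 2

The recursion tree depth is log_2(4) = 2. At each level, the problem size is divided by 2, so it takes 2 divisions to reduce to a base case of size 1. The algorithm makes 1 recursive call at each level.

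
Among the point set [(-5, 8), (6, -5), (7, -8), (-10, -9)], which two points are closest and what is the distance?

Computing all pairwise distances among 4 points:

d((-5, 8), (6, -5)) = 17.0294
d((-5, 8), (7, -8)) = 20.0
d((-5, 8), (-10, -9)) = 17.72
d((6, -5), (7, -8)) = 3.1623 <-- minimum
d((6, -5), (-10, -9)) = 16.4924
d((7, -8), (-10, -9)) = 17.0294

Closest pair: (6, -5) and (7, -8) with distance 3.1623

The closest pair is (6, -5) and (7, -8) with Euclidean distance 3.1623. For 4 points, brute-force pairwise comparison is shown above. For large n, the divide-and-conquer algorithm (sort by x, recurse on halves, check the dividing strip) achieves O(n log n).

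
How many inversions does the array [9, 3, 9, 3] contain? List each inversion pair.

Finding inversions in [9, 3, 9, 3]:

(0, 1): arr[0]=9 > arr[1]=3
(0, 3): arr[0]=9 > arr[3]=3
(2, 3): arr[2]=9 > arr[3]=3

Total inversions: 3

The array has 3 inversion(s): (0,1), (0,3), (2,3). Each pair (i,j) satisfies i < j and arr[i] > arr[j].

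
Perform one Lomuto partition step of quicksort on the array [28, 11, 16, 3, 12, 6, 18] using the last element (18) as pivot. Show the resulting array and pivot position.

Lomuto partition with pivot = 18:

Initial array: [28, 11, 16, 3, 12, 6, 18]

arr[0]=28 > 18: no swap
arr[1]=11 <= 18: swap with position 0, array becomes [11, 28, 16, 3, 12, 6, 18]
arr[2]=16 <= 18: swap with position 1, array becomes [11, 16, 28, 3, 12, 6, 18]
arr[3]=3 <= 18: swap with position 2, array becomes [11, 16, 3, 28, 12, 6, 18]
arr[4]=12 <= 18: swap with position 3, array becomes [11, 16, 3, 12, 28, 6, 18]
arr[5]=6 <= 18: swap with position 4, array becomes [11, 16, 3, 12, 6, 28, 18]

Place pivot at position 5: [11, 16, 3, 12, 6, 18, 28]
Pivot position: 5

After partitioning with pivot 18, the array becomes [11, 16, 3, 12, 6, 18, 28]. The pivot is placed at index 5. All elements to the left of the pivot are <= 18, and all elements to the right are > 18.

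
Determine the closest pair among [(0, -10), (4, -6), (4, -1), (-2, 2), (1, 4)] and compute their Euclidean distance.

Computing all pairwise distances among 5 points:

d((0, -10), (4, -6)) = 5.6569
d((0, -10), (4, -1)) = 9.8489
d((0, -10), (-2, 2)) = 12.1655
d((0, -10), (1, 4)) = 14.0357
d((4, -6), (4, -1)) = 5.0
d((4, -6), (-2, 2)) = 10.0
d((4, -6), (1, 4)) = 10.4403
d((4, -1), (-2, 2)) = 6.7082
d((4, -1), (1, 4)) = 5.831
d((-2, 2), (1, 4)) = 3.6056 <-- minimum

Closest pair: (-2, 2) and (1, 4) with distance 3.6056

The closest pair is (-2, 2) and (1, 4) with Euclidean distance 3.6056. For 5 points, brute-force pairwise comparison is shown above. For large n, the divide-and-conquer algorithm (sort by x, recurse on halves, check the dividing strip) achieves O(n log n).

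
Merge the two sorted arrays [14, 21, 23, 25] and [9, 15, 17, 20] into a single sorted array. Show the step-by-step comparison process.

Merging process:

Compare 14 vs 9: take 9 from right. Merged: [9]
Compare 14 vs 15: take 14 from left. Merged: [9, 14]
Compare 21 vs 15: take 15 from right. Merged: [9, 14, 15]
Compare 21 vs 17: take 17 from right. Merged: [9, 14, 15, 17]
Compare 21 vs 20: take 20 from right. Merged: [9, 14, 15, 17, 20]
Append remaining from left: [21, 23, 25]. Merged: [9, 14, 15, 17, 20, 21, 23, 25]

Final merged array: [9, 14, 15, 17, 20, 21, 23, 25]
Total comparisons: 5

The merged array is [9, 14, 15, 17, 20, 21, 23, 25], requiring 5 comparisons. The merge step runs in O(n) time where n is the total number of elements.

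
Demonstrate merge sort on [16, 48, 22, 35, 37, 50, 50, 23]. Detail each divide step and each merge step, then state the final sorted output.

Merge sort trace:

Split: [16, 48, 22, 35, 37, 50, 50, 23] -> [16, 48, 22, 35] and [37, 50, 50, 23]
  Split: [16, 48, 22, 35] -> [16, 48] and [22, 35]
    Split: [16, 48] -> [16] and [48]
    Merge: [16] + [48] -> [16, 48]
    Split: [22, 35] -> [22] and [35]
    Merge: [22] + [35] -> [22, 35]
  Merge: [16, 48] + [22, 35] -> [16, 22, 35, 48]
  Split: [37, 50, 50, 23] -> [37, 50] and [50, 23]
    Split: [37, 50] -> [37] and [50]
    Merge: [37] + [50] -> [37, 50]
    Split: [50, 23] -> [50] and [23]
    Merge: [50] + [23] -> [23, 50]
  Merge: [37, 50] + [23, 50] -> [23, 37, 50, 50]
Merge: [16, 22, 35, 48] + [23, 37, 50, 50] -> [16, 22, 23, 35, 37, 48, 50, 50]

Final sorted array: [16, 22, 23, 35, 37, 48, 50, 50]

The merge sort proceeds by recursively splitting the array and merging sorted halves.
After all merges, the sorted array is [16, 22, 23, 35, 37, 48, 50, 50].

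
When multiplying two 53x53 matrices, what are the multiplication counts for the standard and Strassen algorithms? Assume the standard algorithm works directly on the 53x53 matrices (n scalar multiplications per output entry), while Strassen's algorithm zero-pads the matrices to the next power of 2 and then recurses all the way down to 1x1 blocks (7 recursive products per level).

Matrix multiplication for 53x53 matrices:

Strassen's algorithm requires power-of-2 dimensions. Pad 53x53 to 64x64 (next power of 2).

Standard algorithm: 53^3 = 148877 multiplications
Strassen's algorithm: 7^(log2(64)) = 7^6 = 117649 multiplications
Savings: 148877 - 117649 = 31228 multiplications

Standard: 148877 multiplications (53^3). Strassen: 117649 multiplications (7^6, after padding to 64x64). Strassen reduces 8 recursive multiplications to 7 at each level.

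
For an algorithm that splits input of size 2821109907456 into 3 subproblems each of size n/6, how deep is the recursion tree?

For divide and conquer with division factor 6:

Problem sizes at each level:
Level 0: 2821109907456
Level 1: 470184984576
Level 2: 78364164096
Level 3: 13060694016
Level 4: 2176782336
Level 5: 362797056
Level 6: 60466176
Level 7: 10077696
Level 8: 1679616
Level 9: 279936
Level 10: 46656
Level 11: 7776
Level 12: 1296
Level 13: 216
Level 14: 36
Level 15: 6
Level 16: 1

The root is level 0 and the size-1 base case is level 16 (the tree spans levels 0 through 16, i.e. 17 levels counting the root), so the depth is the number of divisions: log_6(2821109907456) = 16

The recursion tree depth is log_6(2821109907456) = 16. At each level, the problem size is divided by 6, so it takes 16 divisions to reduce to a base case of size 1. The algorithm makes 3 recursive calls at each level.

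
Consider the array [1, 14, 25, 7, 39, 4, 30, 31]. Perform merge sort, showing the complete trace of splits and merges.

Merge sort trace:

Split: [1, 14, 25, 7, 39, 4, 30, 31] -> [1, 14, 25, 7] and [39, 4, 30, 31]
  Split: [1, 14, 25, 7] -> [1, 14] and [25, 7]
    Split: [1, 14] -> [1] and [14]
    Merge: [1] + [14] -> [1, 14]
    Split: [25, 7] -> [25] and [7]
    Merge: [25] + [7] -> [7, 25]
  Merge: [1, 14] + [7, 25] -> [1, 7, 14, 25]
  Split: [39, 4, 30, 31] -> [39, 4] and [30, 31]
    Split: [39, 4] -> [39] and [4]
    Merge: [39] + [4] -> [4, 39]
    Split: [30, 31] -> [30] and [31]
    Merge: [30] + [31] -> [30, 31]
  Merge: [4, 39] + [30, 31] -> [4, 30, 31, 39]
Merge: [1, 7, 14, 25] + [4, 30, 31, 39] -> [1, 4, 7, 14, 25, 30, 31, 39]

Final sorted array: [1, 4, 7, 14, 25, 30, 31, 39]

The merge sort proceeds by recursively splitting the array and merging sorted halves.
After all merges, the sorted array is [1, 4, 7, 14, 25, 30, 31, 39].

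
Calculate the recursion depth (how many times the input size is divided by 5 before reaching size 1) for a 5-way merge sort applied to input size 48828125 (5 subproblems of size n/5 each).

For divide and conquer with division factor 5:

Problem sizes at each level:
Level 0: 48828125
Level 1: 9765625
Level 2: 1953125
Level 3: 390625
Level 4: 78125
Level 5: 15625
Level 6: 3125
Level 7: 625
Level 8: 125
Level 9: 25
Level 10: 5
Level 11: 1

The root is level 0 and the size-1 base case is level 11 (the tree spans levels 0 through 11, i.e. 12 levels counting the root), so the depth is the number of divisions: log_5(48828125) = 11

The recursion tree depth is log_5(48828125) = 11. At each level, the problem size is divided by 5, so it takes 11 divisions to reduce to a base case of size 1. The algorithm makes 5 recursive calls at each level.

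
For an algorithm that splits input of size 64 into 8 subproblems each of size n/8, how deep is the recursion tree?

For divide and conquer with division factor 8:

Problem sizes at each level:
Level 0: 64
Level 1: 8
Level 2: 1

The root is level 0 and the size-1 base case is level 2 (the tree spans levels 0 through 2, i.e. 3 levels counting the root), so the depth is the number of divisions: log_8(64) = 2

The recursion tree depth is log_8(64) = 2. At each level, the problem size is divided by 8, so it takes 2 divisions to reduce to a base case of size 1. The algorithm makes 8 recursive calls at each level.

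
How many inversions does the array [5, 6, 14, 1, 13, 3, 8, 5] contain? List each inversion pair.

Finding inversions in [5, 6, 14, 1, 13, 3, 8, 5]:

(0, 3): arr[0]=5 > arr[3]=1
(0, 5): arr[0]=5 > arr[5]=3
(1, 3): arr[1]=6 > arr[3]=1
(1, 5): arr[1]=6 > arr[5]=3
(1, 7): arr[1]=6 > arr[7]=5
(2, 3): arr[2]=14 > arr[3]=1
(2, 4): arr[2]=14 > arr[4]=13
(2, 5): arr[2]=14 > arr[5]=3
(2, 6): arr[2]=14 > arr[6]=8
(2, 7): arr[2]=14 > arr[7]=5
(4, 5): arr[4]=13 > arr[5]=3
(4, 6): arr[4]=13 > arr[6]=8
(4, 7): arr[4]=13 > arr[7]=5
(6, 7): arr[6]=8 > arr[7]=5

Total inversions: 14

The array has 14 inversion(s): (0,3), (0,5), (1,3), (1,5), (1,7), (2,3), (2,4), (2,5), (2,6), (2,7), (4,5), (4,6), (4,7), (6,7). Each pair (i,j) satisfies i < j and arr[i] > arr[j].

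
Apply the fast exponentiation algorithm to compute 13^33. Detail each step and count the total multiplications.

Computing 13^33 by squaring (build up from 13^1; each line after the first costs one multiplication):

13^1 = 13
13^2 = (13^1)^2 = 13^2 = 169
13^4 = (13^2)^2 = 169^2 = 28561
13^8 = (13^4)^2 = 28561^2 = 815730721
13^16 = (13^8)^2 = 815730721^2 = 665416609183179841
13^32 = (13^16)^2 = 665416609183179841^2 = 442779263776840698304313192148785281
13^33 = 13 * 13^32 = 13 * 442779263776840698304313192148785281 = 5756130429098929077956071497934208653

Result: 5756130429098929077956071497934208653
Multiplications needed: 6 (6 lines after 13^1)

13^33 = 5756130429098929077956071497934208653. Using exponentiation by squaring, this requires 6 multiplications. The key idea: if the exponent is even, square the half-power; if odd, multiply by the base once.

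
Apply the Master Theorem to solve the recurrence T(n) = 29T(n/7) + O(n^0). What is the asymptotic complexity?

Master Theorem for T(n) = 29T(n/7) + O(n^0):

a = 29, b = 7, c = 0
log_b(a) = log_7(29) = 1.7304

Case 1: c = 0 < log_7(29) = 1.7304
T(n) = O(n^(log_7 29))

For T(n) = 29T(n/7) + O(n^0): log_7(29) = 1.7304. This is Case 1 of the Master Theorem (c < log_b(a), work dominated by leaves), giving O(n^(log_7 29)).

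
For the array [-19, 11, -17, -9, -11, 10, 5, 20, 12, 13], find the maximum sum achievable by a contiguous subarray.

Using Kadane's algorithm on [-19, 11, -17, -9, -11, 10, 5, 20, 12, 13]:

Scanning through the array:
Position 1 (value 11): max_ending_here = 11, max_so_far = 11
Position 2 (value -17): max_ending_here = -6, max_so_far = 11
Position 3 (value -9): max_ending_here = -9, max_so_far = 11
Position 4 (value -11): max_ending_here = -11, max_so_far = 11
Position 5 (value 10): max_ending_here = 10, max_so_far = 11
Position 6 (value 5): max_ending_here = 15, max_so_far = 15
Position 7 (value 20): max_ending_here = 35, max_so_far = 35
Position 8 (value 12): max_ending_here = 47, max_so_far = 47
Position 9 (value 13): max_ending_here = 60, max_so_far = 60

Maximum subarray: [10, 5, 20, 12, 13]
Maximum sum: 60

The maximum subarray is [10, 5, 20, 12, 13] with sum 60. This subarray runs from index 5 to index 9.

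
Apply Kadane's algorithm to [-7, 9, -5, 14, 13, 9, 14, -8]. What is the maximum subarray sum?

Using Kadane's algorithm on [-7, 9, -5, 14, 13, 9, 14, -8]:

Scanning through the array:
Position 1 (value 9): max_ending_here = 9, max_so_far = 9
Position 2 (value -5): max_ending_here = 4, max_so_far = 9
Position 3 (value 14): max_ending_here = 18, max_so_far = 18
Position 4 (value 13): max_ending_here = 31, max_so_far = 31
Position 5 (value 9): max_ending_here = 40, max_so_far = 40
Position 6 (value 14): max_ending_here = 54, max_so_far = 54
Position 7 (value -8): max_ending_here = 46, max_so_far = 54

Maximum subarray: [9, -5, 14, 13, 9, 14]
Maximum sum: 54

The maximum subarray is [9, -5, 14, 13, 9, 14] with sum 54. This subarray runs from index 1 to index 6.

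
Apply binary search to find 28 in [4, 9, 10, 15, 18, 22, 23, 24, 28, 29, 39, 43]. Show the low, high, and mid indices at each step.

Binary search for 28 in [4, 9, 10, 15, 18, 22, 23, 24, 28, 29, 39, 43]:

lo=0, hi=11, mid=5, arr[mid]=22 -> 22 < 28, search right half
lo=6, hi=11, mid=8, arr[mid]=28 -> Found target at index 8!

Binary search finds 28 at index 8 after 2 comparisons. The search repeatedly halves the search space by comparing with the middle element.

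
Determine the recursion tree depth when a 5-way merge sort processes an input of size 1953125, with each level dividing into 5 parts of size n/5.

For divide and conquer with division factor 5:

Problem sizes at each level:
Level 0: 1953125
Level 1: 390625
Level 2: 78125
Level 3: 15625
Level 4: 3125
Level 5: 625
Level 6: 125
Level 7: 25
Level 8: 5
Level 9: 1

The root is level 0 and the size-1 base case is level 9 (the tree spans levels 0 through 9, i.e. 10 levels counting the root), so the depth is the number of divisions: log_5(1953125) = 9

The recursion tree depth is log_5(1953125) = 9. At each level, the problem size is divided by 5, so it takes 9 divisions to reduce to a base case of size 1. The algorithm makes 5 recursive calls at each level.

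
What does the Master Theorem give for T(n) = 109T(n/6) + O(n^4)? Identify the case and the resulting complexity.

Master Theorem for T(n) = 109T(n/6) + O(n^4):

a = 109, b = 6, c = 4
log_b(a) = log_6(109) = 2.6183

Case 3: c = 4 > log_6(109) = 2.6183
T(n) = O(n^4) = O(n^4)

For T(n) = 109T(n/6) + O(n^4): log_6(109) = 2.6183. This is Case 3 of the Master Theorem (c > log_b(a), work dominated by root), giving O(n^4).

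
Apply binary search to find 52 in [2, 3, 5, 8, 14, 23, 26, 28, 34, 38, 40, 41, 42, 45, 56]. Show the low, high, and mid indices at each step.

Binary search for 52 in [2, 3, 5, 8, 14, 23, 26, 28, 34, 38, 40, 41, 42, 45, 56]:

lo=0, hi=14, mid=7, arr[mid]=28 -> 28 < 52, search right half
lo=8, hi=14, mid=11, arr[mid]=41 -> 41 < 52, search right half
lo=12, hi=14, mid=13, arr[mid]=45 -> 45 < 52, search right half
lo=14, hi=14, mid=14, arr[mid]=56 -> 56 > 52, search left half
lo=14 > hi=13, target 52 not found

Binary search determines that 52 is not in the array after 4 comparisons. The search space was exhausted without finding the target.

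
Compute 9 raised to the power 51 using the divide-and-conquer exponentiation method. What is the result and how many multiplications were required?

Computing 9^51 by squaring (build up from 9^1; each line after the first costs one multiplication):

9^1 = 9
9^2 = (9^1)^2 = 9^2 = 81
9^3 = 9 * 9^2 = 9 * 81 = 729
9^6 = (9^3)^2 = 729^2 = 531441
9^12 = (9^6)^2 = 531441^2 = 282429536481
9^24 = (9^12)^2 = 282429536481^2 = 79766443076872509863361
9^25 = 9 * 9^24 = 9 * 79766443076872509863361 = 717897987691852588770249
9^50 = (9^25)^2 = 717897987691852588770249^2 = 515377520732011331036461129765621272702107522001
9^51 = 9 * 9^50 = 9 * 515377520732011331036461129765621272702107522001 = 4638397686588101979328150167890591454318967698009

Result: 4638397686588101979328150167890591454318967698009
Multiplications needed: 8 (8 lines after 9^1)

9^51 = 4638397686588101979328150167890591454318967698009. Using exponentiation by squaring, this requires 8 multiplications. The key idea: if the exponent is even, square the half-power; if odd, multiply by the base once.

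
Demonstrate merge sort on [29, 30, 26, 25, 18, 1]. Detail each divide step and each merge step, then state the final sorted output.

Merge sort trace:

Split: [29, 30, 26, 25, 18, 1] -> [29, 30, 26] and [25, 18, 1]
  Split: [29, 30, 26] -> [29] and [30, 26]
    Split: [30, 26] -> [30] and [26]
    Merge: [30] + [26] -> [26, 30]
  Merge: [29] + [26, 30] -> [26, 29, 30]
  Split: [25, 18, 1] -> [25] and [18, 1]
    Split: [18, 1] -> [18] and [1]
    Merge: [18] + [1] -> [1, 18]
  Merge: [25] + [1, 18] -> [1, 18, 25]
Merge: [26, 29, 30] + [1, 18, 25] -> [1, 18, 25, 26, 29, 30]

Final sorted array: [1, 18, 25, 26, 29, 30]

The merge sort proceeds by recursively splitting the array and merging sorted halves.
After all merges, the sorted array is [1, 18, 25, 26, 29, 30].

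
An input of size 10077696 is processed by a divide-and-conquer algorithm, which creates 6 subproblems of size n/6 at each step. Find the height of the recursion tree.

For divide and conquer with division factor 6:

Problem sizes at each level:
Level 0: 10077696
Level 1: 1679616
Level 2: 279936
Level 3: 46656
Level 4: 7776
Level 5: 1296
Level 6: 216
Level 7: 36
Level 8: 6
Level 9: 1

The root is level 0 and the size-1 base case is level 9 (the tree spans levels 0 through 9, i.e. 10 levels counting the root), so the depth is the number of divisions: log_6(10077696) = 9

The recursion tree depth is log_6(10077696) = 9. At each level, the problem size is divided by 6, so it takes 9 divisions to reduce to a base case of size 1. The algorithm makes 6 recursive calls at each level.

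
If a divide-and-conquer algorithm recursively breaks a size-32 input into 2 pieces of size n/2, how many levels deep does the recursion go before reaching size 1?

For divide and conquer with division factor 2:

Problem sizes at each level:
Level 0: 32
Level 1: 16
Level 2: 8
Level 3: 4
Level 4: 2
Level 5: 1

The root is level 0 and the size-1 base case is level 5 (the tree spans levels 0 through 5, i.e. 6 levels counting the root), so the depth is the number of divisions: log_2(32) = 5

The recursion tree depth is log_2(32) = 5. At each level, the problem size is divided by 2, so it takes 5 divisions to reduce to a base case of size 1. The algorithm makes 2 recursive calls at each level.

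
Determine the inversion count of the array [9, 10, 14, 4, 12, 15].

Finding inversions in [9, 10, 14, 4, 12, 15]:

(0, 3): arr[0]=9 > arr[3]=4
(1, 3): arr[1]=10 > arr[3]=4
(2, 3): arr[2]=14 > arr[3]=4
(2, 4): arr[2]=14 > arr[4]=12

Total inversions: 4

The array has 4 inversion(s): (0,3), (1,3), (2,3), (2,4). Each pair (i,j) satisfies i < j and arr[i] > arr[j].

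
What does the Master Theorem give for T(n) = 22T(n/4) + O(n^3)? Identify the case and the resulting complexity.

Master Theorem for T(n) = 22T(n/4) + O(n^3):

a = 22, b = 4, c = 3
log_b(a) = log_4(22) = 2.2297

Case 3: c = 3 > log_4(22) = 2.2297
T(n) = O(n^3) = O(n^3)

For T(n) = 22T(n/4) + O(n^3): log_4(22) = 2.2297. This is Case 3 of the Master Theorem (c > log_b(a), work dominated by root), giving O(n^3).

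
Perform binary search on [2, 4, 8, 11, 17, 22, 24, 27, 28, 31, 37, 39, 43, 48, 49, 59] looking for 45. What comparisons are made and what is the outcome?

Binary search for 45 in [2, 4, 8, 11, 17, 22, 24, 27, 28, 31, 37, 39, 43, 48, 49, 59]:

lo=0, hi=15, mid=7, arr[mid]=27 -> 27 < 45, search right half
lo=8, hi=15, mid=11, arr[mid]=39 -> 39 < 45, search right half
lo=12, hi=15, mid=13, arr[mid]=48 -> 48 > 45, search left half
lo=12, hi=12, mid=12, arr[mid]=43 -> 43 < 45, search right half
lo=13 > hi=12, target 45 not found

Binary search determines that 45 is not in the array after 4 comparisons. The search space was exhausted without finding the target.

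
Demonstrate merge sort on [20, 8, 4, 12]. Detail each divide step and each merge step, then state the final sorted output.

Merge sort trace:

Split: [20, 8, 4, 12] -> [20, 8] and [4, 12]
  Split: [20, 8] -> [20] and [8]
  Merge: [20] + [8] -> [8, 20]
  Split: [4, 12] -> [4] and [12]
  Merge: [4] + [12] -> [4, 12]
Merge: [8, 20] + [4, 12] -> [4, 8, 12, 20]

Final sorted array: [4, 8, 12, 20]

The merge sort proceeds by recursively splitting the array and merging sorted halves.
After all merges, the sorted array is [4, 8, 12, 20].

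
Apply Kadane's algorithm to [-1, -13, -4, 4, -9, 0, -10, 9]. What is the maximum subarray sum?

Using Kadane's algorithm on [-1, -13, -4, 4, -9, 0, -10, 9]:

Scanning through the array:
Position 1 (value -13): max_ending_here = -13, max_so_far = -1
Position 2 (value -4): max_ending_here = -4, max_so_far = -1
Position 3 (value 4): max_ending_here = 4, max_so_far = 4
Position 4 (value -9): max_ending_here = -5, max_so_far = 4
Position 5 (value 0): max_ending_here = 0, max_so_far = 4
Position 6 (value -10): max_ending_here = -10, max_so_far = 4
Position 7 (value 9): max_ending_here = 9, max_so_far = 9

Maximum subarray: [9]
Maximum sum: 9

The maximum subarray is [9] with sum 9. This subarray runs from index 7 to index 7.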